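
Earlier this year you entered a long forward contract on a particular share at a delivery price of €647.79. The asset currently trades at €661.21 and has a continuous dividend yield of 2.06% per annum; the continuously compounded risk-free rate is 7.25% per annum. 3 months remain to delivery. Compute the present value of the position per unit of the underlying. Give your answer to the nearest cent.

€21.66

Current fair forward for the remaining 3 months: F = S·e^((r − q)·T), (r − q) = 0.0725 − 0.0206 = 0.0519
F = 661.21 · e^(0.0519 × 3/12) = 661.21 × 1.013060 = 669.8454
Value of long forward = (F − K)·e^(−rT) = (669.8454 − 647.79) · e^(−0.0725·3/12)
= 22.0554 × 0.982038 = 21.66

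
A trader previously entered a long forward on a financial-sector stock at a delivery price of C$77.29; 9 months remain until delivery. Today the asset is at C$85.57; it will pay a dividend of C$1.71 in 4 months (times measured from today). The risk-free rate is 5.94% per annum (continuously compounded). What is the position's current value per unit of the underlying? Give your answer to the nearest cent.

PV(remaining dividends) I = 1.71·e^(−0.0594·4/12) = 1.6765
Current forward F = (S − I)·e^(rT) = (85.57 − 1.6765)·e^(0.0594·9/12) = 83.8935 × 1.045557 = 87.7154
Value (long) = (F − K)·e^(−rT) = (87.7154 − 77.29) × 0.956428 = 9.9711
Value = C$9.97

C$9.97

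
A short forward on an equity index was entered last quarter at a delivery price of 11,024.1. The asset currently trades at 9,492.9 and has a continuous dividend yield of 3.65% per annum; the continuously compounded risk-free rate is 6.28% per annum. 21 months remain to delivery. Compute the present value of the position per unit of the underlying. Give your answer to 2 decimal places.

Current fair forward for the remaining 21 months: F = S·e^((r − q)·T), (r − q) = 0.0628 − 0.0365 = 0.0263
F = 9492.9 · e^(0.0263 × 21/12) = 9492.9 × 1.04710059 = 9940.0212
Value of long forward = (F − K)·e^(−rT) = (9940.0212 − 11024.1) · e^(−0.0628·21/12)
= -1084.0788 × 0.89592372 = -971.25
Short position value = −(long value) = 971.25

971.25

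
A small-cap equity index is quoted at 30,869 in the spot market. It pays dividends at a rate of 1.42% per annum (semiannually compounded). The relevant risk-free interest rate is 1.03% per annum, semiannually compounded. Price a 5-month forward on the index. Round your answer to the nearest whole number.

30,819

F = S · (1+r/2)^(2T) / (1+q/2)^(2T)
= 30869 × 1.004290 / 1.005913 = 30869 × 0.998387
F = 30,819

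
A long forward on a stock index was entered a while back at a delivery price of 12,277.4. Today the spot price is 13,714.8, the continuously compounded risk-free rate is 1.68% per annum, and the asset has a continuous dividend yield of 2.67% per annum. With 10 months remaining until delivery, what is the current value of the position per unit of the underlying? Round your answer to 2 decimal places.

1306.30

Current fair forward for the remaining 10 months: F = S·e^((r − q)·T), (r − q) = 0.0168 − 0.0267 = -0.0099
F = 13714.8 · e^(-0.0099 × 10/12) = 13714.8 × 0.99178394 = 13602.1184
Value of long forward = (F − K)·e^(−rT) = (13602.1184 − 12277.4) · e^(−0.0168·10/12)
= 1324.7184 × 0.98609754 = 1306.30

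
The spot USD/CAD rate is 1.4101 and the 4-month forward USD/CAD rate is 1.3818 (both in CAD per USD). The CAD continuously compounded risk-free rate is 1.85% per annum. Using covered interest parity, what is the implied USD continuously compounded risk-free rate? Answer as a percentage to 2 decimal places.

F = S·e^((r_CAD − r_USD)T) ⇒ r_USD = r_CAD − ln(F/S)/T
ln(1.3818/1.4101) = -0.020274; /(4/12) = -0.060822
r_USD = 0.0185 + 0.060822 = 0.079322
r_USD = 7.93%

7.93%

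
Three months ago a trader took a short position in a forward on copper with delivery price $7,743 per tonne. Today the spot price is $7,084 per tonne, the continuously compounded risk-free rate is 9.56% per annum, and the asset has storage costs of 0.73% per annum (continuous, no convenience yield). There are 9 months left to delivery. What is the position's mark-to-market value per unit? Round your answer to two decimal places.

Current fair forward for the remaining 9 months: F = S·e^((r + u)·T), (r + u) = 0.0956 + 0.0073 = 0.1029
F = 7084 · e^(0.1029 × 9/12) = 7084 × 1.08023110 = 7652.3571
Value of long forward = (F − K)·e^(−rT) = (7652.3571 − 7743) · e^(−0.0956·9/12)
= -90.6429 × 0.93081010 = -84.37
Short position value = −(long value) = $84.37

$84.37 per tonne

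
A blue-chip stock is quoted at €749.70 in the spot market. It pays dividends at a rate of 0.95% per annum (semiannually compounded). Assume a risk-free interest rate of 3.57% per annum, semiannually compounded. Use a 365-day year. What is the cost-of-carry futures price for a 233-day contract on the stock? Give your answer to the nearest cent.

F = S · (1+r/2)^(2T) / (1+q/2)^(2T)
= 749.70 × 1.022845 / 1.006068 = 749.70 × 1.016676
F = €762.20

€762.20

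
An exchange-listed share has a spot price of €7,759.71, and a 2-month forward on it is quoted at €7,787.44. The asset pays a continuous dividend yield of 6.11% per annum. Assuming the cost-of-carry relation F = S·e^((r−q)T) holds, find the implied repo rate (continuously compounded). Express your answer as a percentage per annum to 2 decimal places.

From F = S·e^((r−q)T): (r − q) = ln(F/S)/T
ln(7787.44/7759.71) = ln(1.003574) = 0.003568
(r − q) = 0.003568 / (2/12) = 0.021408
r = ln(F/S)/T + q = 0.021408 + 0.0611 = 0.082508
r = 8.25%

8.25%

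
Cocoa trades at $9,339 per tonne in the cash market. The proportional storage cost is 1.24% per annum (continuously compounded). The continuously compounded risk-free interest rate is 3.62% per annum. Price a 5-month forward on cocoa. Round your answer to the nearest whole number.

$9,530 per tonne

Net carry = r + u − y = 0.0362 + 0.0124 − 0.0000 = 0.0486
F = S·e^((r+u−y)T) = 9339 · e^(0.0486 × 5/12) = 9339 · e^0.020250
= 9339 × 1.020456 = $9,530 per tonne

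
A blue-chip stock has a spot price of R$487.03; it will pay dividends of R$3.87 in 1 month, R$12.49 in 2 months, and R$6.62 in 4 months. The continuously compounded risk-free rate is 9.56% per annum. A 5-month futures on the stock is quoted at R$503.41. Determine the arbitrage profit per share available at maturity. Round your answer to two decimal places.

PV(dividends) I = 3.87·e^(−0.0956·1/12) + 12.49·e^(−0.0956·2/12) + 6.62·e^(−0.0956·4/12) = 22.5442
Fair futures F* = (S − I)·e^(rT) = (487.03 − 22.5442)·e^0.039833 = 464.4858 × 1.040637 = 483.3611
Market R$503.41 > fair 483.3611: forward overpriced → cash-and-carry (borrow at r, buy the stock and collect the dividends, short the forward).
Profit at T = |F_mkt − F*| = |503.41 − 483.3611| = R$20.05 per share

R$20.05 per share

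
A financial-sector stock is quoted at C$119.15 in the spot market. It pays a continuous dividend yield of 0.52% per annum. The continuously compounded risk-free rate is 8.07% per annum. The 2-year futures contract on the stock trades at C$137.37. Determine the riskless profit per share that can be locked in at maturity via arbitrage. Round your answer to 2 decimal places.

C$1.20 per share

Fair futures: F* = S·e^(carry·T), with carry = (r − q) = 0.0807 − 0.0052 = 0.0755
F* = 119.15 · e^(0.0755 × 2) = 119.15 · e^0.151000 = 119.15 × 1.162997 = C$138.5711
Market C$137.37 < fair C$138.5711: forward underpriced → reverse cash-and-carry (short spot, go long the forward).
At maturity, profit = |F_mkt − F*| = |137.37 − 138.5711| = C$1.20 per share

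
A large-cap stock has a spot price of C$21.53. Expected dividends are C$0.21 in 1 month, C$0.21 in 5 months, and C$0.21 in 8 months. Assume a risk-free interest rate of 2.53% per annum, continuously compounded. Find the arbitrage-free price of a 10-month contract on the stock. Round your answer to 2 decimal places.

PV(dividends) I = 0.21·e^(−0.0253·1/12) + 0.21·e^(−0.0253·5/12) + 0.21·e^(−0.0253·8/12)
I = 0.2096 + 0.2078 + 0.2065 = 0.6239
F = (S − I)·e^(rT) = (21.53 − 0.6239) · e^(0.0253·10/12)
= 20.9061 · e^0.021083 = 20.9061 × 1.021307 = C$21.35

C$21.35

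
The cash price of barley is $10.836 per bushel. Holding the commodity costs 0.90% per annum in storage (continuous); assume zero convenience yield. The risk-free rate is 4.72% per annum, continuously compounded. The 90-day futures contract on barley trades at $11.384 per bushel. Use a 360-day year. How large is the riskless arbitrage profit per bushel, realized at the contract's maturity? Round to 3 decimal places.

Fair futures: F* = S·e^(carry·T), with carry = (r + u) = 0.0472 + 0.0090 = 0.0562
F* = 10.836 · e^(0.0562 × 90/360) = 10.836 · e^0.014050 = 10.836 × 1.014149 = $10.9893
Market $11.384 > fair $10.9893: forward overpriced → cash-and-carry (buy spot, short the forward).
At maturity, profit = |F_mkt − F*| = |11.384 − 10.9893| = $0.395 per bushel

$0.395 per bushel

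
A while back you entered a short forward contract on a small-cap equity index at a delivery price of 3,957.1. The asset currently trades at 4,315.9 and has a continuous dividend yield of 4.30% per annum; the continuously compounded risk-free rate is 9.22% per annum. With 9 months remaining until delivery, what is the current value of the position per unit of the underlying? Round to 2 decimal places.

-486.22

Current fair forward for the remaining 9 months: F = S·e^((r − q)·T), (r − q) = 0.0922 − 0.0430 = 0.0492
F = 4315.9 · e^(0.0492 × 9/12) = 4315.9 × 1.03758926 = 4478.1315
Value of long forward = (F − K)·e^(−rT) = (4478.1315 − 3957.1) · e^(−0.0922·9/12)
= 521.0315 × 0.93318669 = 486.22
Short position value = −(long value) = -486.22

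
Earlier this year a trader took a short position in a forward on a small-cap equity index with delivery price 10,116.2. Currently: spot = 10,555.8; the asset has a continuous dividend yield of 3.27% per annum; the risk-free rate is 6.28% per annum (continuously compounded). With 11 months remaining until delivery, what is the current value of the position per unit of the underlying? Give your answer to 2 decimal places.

-693.80

Current fair forward for the remaining 11 months: F = S·e^((r − q)·T), (r − q) = 0.0628 − 0.0327 = 0.0301
F = 10555.8 · e^(0.0301 × 11/12) = 10555.8 × 1.02797584 = 10851.1074
Value of long forward = (F − K)·e^(−rT) = (10851.1074 − 10116.2) · e^(−0.0628·11/12)
= 734.9074 × 0.94405895 = 693.80
Short position value = −(long value) = -693.80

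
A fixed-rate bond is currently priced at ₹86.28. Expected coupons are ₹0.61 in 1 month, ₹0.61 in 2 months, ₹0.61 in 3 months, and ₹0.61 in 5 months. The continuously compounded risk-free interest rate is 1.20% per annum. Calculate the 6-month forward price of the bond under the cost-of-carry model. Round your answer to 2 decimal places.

₹84.35

PV(coupons) I = 0.61·e^(−0.0120·1/12) + 0.61·e^(−0.0120·2/12) + 0.61·e^(−0.0120·3/12) + 0.61·e^(−0.0120·5/12)
I = 0.6094 + 0.6088 + 0.6082 + 0.6070 = 2.4334
F = (S − I)·e^(rT) = (86.28 − 2.4334) · e^(0.0120·6/12)
= 83.8466 · e^0.006000 = 83.8466 × 1.006018 = ₹84.35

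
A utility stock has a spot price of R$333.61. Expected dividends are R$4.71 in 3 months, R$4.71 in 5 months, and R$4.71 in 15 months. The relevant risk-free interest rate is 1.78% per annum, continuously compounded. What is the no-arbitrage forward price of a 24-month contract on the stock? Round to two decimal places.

R$331.22

PV(dividends) I = 4.71·e^(−0.0178·3/12) + 4.71·e^(−0.0178·5/12) + 4.71·e^(−0.0178·15/12)
I = 4.6891 + 4.6752 + 4.6064 = 13.9707
F = (S − I)·e^(rT) = (333.61 − 13.9707) · e^(0.0178·24/12)
= 319.6393 · e^0.035600 = 319.6393 × 1.036241 = R$331.22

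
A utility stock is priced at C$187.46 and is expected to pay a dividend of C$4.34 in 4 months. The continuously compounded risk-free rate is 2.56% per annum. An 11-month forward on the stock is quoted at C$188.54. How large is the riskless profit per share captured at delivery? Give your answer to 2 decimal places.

PV(dividends) I = 4.34·e^(−0.0256·4/12) = 4.3031
Fair forward F* = (S − I)·e^(rT) = (187.46 − 4.3031)·e^0.023467 = 183.1569 × 1.023745 = 187.5060
Market C$188.54 > fair 187.5060: forward overpriced → cash-and-carry (borrow at r, buy the stock and collect the dividends, short the forward).
Profit at T = |F_mkt − F*| = |188.54 − 187.5060| = C$1.03 per share

C$1.03 per share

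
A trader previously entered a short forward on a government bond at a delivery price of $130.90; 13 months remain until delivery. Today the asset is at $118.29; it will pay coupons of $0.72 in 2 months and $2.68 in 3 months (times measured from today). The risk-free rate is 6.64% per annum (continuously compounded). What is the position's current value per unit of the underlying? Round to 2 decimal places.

$6.87

PV(remaining coupons) I = 0.72·e^(−0.0664·2/12) + 2.68·e^(−0.0664·3/12) = 3.3480
Current forward F = (S − I)·e^(rT) = (118.29 − 3.3480)·e^(0.0664·13/12) = 114.9420 × 1.074584 = 123.5148
Value (long) = (F − K)·e^(−rT) = (123.5148 − 130.90) × 0.930593 = -6.8726
Short position value = −(long value) = $6.87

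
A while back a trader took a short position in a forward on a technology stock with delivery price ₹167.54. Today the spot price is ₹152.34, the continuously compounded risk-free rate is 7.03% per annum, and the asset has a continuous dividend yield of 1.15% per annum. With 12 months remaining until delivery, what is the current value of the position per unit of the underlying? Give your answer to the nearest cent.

₹5.57

Current fair forward for the remaining 12 months: F = S·e^((r − q)·T), (r − q) = 0.0703 − 0.0115 = 0.0588
F = 152.34 · e^(0.0588 × 12/12) = 152.34 × 1.060563 = 161.5662
Value of long forward = (F − K)·e^(−rT) = (161.5662 − 167.54) · e^(−0.0703·12/12)
= -5.9738 × 0.932114 = -5.57
Short position value = −(long value) = ₹5.57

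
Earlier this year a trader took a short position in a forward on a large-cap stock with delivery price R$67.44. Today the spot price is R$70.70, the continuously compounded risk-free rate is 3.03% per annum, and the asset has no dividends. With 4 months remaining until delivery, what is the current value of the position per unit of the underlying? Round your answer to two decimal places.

-R$3.94

Current fair forward for the remaining 4 months: F = S·e^(r·T), r = 0.0303
F = 70.70 · e^(0.0303 × 4/12) = 70.70 × 1.010151 = 71.4177
Value of long forward = (F − K)·e^(−rT) = (71.4177 − 67.44) · e^(−0.0303·4/12)
= 3.9777 × 0.989951 = 3.94
Short position value = −(long value) = -R$3.94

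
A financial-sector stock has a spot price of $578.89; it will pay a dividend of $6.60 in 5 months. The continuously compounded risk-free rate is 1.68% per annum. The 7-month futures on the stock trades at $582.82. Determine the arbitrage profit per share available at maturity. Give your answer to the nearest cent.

$4.85 per share

PV(dividends) I = 6.60·e^(−0.0168·5/12) = 6.5540
Fair futures F* = (S − I)·e^(rT) = (578.89 − 6.5540)·e^0.009800 = 572.3360 × 1.009848 = 577.9724
Market $582.82 > fair 577.9724: forward overpriced → cash-and-carry (borrow at r, buy the stock and collect the dividends, short the forward).
Profit at T = |F_mkt − F*| = |582.82 − 577.9724| = $4.85 per share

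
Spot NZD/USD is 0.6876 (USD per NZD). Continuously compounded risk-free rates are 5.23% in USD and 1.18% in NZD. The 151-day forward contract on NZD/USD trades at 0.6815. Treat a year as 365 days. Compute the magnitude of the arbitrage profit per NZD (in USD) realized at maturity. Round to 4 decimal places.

Fair forward: F* = S·e^(carry·T), with carry = (r_USD − r_NZD) = 0.0523 − 0.0118 = 0.0405
F* = 0.6876 · e^(0.0405 × 151/365) = 0.6876 · e^0.016755 = 0.6876 × 1.016896 = 0.6992
Market 0.6815 < fair 0.6992: forward underpriced → reverse cash-and-carry (short spot, go long the forward).
At maturity, profit = |F_mkt − F*| = |0.6815 − 0.6992| = 0.0177 per NZD (in USD)

0.0177 per NZD (in USD)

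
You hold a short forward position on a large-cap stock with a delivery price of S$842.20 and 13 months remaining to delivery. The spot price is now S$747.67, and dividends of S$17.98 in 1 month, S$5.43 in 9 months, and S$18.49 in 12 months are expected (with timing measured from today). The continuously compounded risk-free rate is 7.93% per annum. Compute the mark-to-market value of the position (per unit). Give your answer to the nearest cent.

S$65.26

PV(remaining dividends) I = 17.98·e^(−0.0793·1/12) + 5.43·e^(−0.0793·9/12) + 18.49·e^(−0.0793·12/12) = 40.0584
Current forward F = (S − I)·e^(rT) = (747.67 − 40.0584)·e^(0.0793·13/12) = 707.6116 × 1.089706 = 771.0886
Value (long) = (F − K)·e^(−rT) = (771.0886 − 842.20) × 0.917678 = -65.2574
Short position value = −(long value) = S$65.26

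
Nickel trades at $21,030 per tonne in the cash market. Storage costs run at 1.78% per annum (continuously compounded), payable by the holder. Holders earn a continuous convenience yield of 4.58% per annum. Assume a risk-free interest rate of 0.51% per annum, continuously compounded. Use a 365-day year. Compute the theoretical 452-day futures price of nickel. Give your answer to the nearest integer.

Net carry = r + u − y = 0.0051 + 0.0178 − 0.0458 = -0.0229
F = S·e^((r+u−y)T) = 21030 · e^(-0.0229 × 452/365) = 21030 · e^-0.028358
= 21030 × 0.972040 = $20,442 per tonne

$20,442 per tonne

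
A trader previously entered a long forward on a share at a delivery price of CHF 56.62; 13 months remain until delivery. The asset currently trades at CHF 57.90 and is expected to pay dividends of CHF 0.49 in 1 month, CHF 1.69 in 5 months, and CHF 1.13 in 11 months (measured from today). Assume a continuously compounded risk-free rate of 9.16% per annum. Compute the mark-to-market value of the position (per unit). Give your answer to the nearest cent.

CHF 3.48

PV(remaining dividends) I = 0.49·e^(−0.0916·1/12) + 1.69·e^(−0.0916·5/12) + 1.13·e^(−0.0916·11/12) = 3.1520
Current forward F = (S − I)·e^(rT) = (57.90 − 3.1520)·e^(0.0916·13/12) = 54.7480 × 1.104324 = 60.4595
Value (long) = (F − K)·e^(−rT) = (60.4595 − 56.62) × 0.905531 = 3.4768
Value = CHF 3.48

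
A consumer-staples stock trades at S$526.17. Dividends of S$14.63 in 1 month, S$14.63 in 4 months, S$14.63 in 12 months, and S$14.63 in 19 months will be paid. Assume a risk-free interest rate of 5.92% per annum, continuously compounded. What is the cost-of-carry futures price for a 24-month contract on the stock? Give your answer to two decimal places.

S$529.25

PV(dividends) I = 14.63·e^(−0.0592·1/12) + 14.63·e^(−0.0592·4/12) + 14.63·e^(−0.0592·12/12) + 14.63·e^(−0.0592·19/12)
I = 14.5580 + 14.3441 + 13.7890 + 13.3210 = 56.0121
F = (S − I)·e^(rT) = (526.17 − 56.0121) · e^(0.0592·24/12)
= 470.1579 · e^0.118400 = 470.1579 × 1.125694 = S$529.25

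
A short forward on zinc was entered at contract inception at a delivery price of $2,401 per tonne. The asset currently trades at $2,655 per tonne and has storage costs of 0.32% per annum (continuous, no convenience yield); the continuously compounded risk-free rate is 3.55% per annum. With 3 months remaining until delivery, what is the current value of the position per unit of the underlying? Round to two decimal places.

-$277.34 per tonne

Current fair forward for the remaining 3 months: F = S·e^((r + u)·T), (r + u) = 0.0355 + 0.0032 = 0.0387
F = 2655 · e^(0.0387 × 3/12) = 2655 × 1.00972195 = 2680.8118
Value of long forward = (F − K)·e^(−rT) = (2680.8118 − 2401) · e^(−0.0355·3/12)
= 279.8118 × 0.99116427 = 277.34
Short position value = −(long value) = -$277.34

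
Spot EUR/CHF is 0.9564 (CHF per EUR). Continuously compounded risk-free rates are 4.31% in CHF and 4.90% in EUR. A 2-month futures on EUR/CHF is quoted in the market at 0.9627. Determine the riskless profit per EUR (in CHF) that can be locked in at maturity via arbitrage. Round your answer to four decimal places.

0.0072 per EUR (in CHF)

Fair futures: F* = S·e^(carry·T), with carry = (r_CHF − r_EUR) = 0.0431 − 0.0490 = -0.0059
F* = 0.9564 · e^(-0.0059 × 2/12) = 0.9564 · e^-0.000983 = 0.9564 × 0.999017 = 0.9555
Market 0.9627 > fair 0.9555: forward overpriced → cash-and-carry (buy spot, short the forward).
At maturity, profit = |F_mkt − F*| = |0.9627 − 0.9555| = 0.0072 per EUR (in CHF)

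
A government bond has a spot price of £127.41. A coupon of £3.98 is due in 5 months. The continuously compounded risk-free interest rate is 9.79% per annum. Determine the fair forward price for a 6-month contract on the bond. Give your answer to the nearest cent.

PV(coupons) I = 3.98·e^(−0.0979·5/12)
I = 3.8209
F = (S − I)·e^(rT) = (127.41 − 3.8209) · e^(0.0979·6/12)
= 123.5891 · e^0.048950 = 123.5891 × 1.050168 = £129.79

£129.79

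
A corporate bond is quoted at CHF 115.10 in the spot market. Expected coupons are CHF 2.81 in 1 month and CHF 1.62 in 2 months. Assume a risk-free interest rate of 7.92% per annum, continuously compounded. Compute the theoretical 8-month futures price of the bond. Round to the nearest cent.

PV(coupons) I = 2.81·e^(−0.0792·1/12) + 1.62·e^(−0.0792·2/12)
I = 2.7915 + 1.5988 = 4.3903
F = (S − I)·e^(rT) = (115.10 − 4.3903) · e^(0.0792·8/12)
= 110.7097 · e^0.052800 = 110.7097 × 1.054219 = CHF 116.71

CHF 116.71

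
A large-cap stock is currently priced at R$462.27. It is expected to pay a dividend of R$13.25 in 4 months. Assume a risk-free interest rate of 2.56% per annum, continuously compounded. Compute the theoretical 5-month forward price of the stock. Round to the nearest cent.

R$453.95

PV(dividends) I = 13.25·e^(−0.0256·4/12)
I = 13.1374
F = (S − I)·e^(rT) = (462.27 − 13.1374) · e^(0.0256·5/12)
= 449.1326 · e^0.010667 = 449.1326 × 1.010724 = R$453.95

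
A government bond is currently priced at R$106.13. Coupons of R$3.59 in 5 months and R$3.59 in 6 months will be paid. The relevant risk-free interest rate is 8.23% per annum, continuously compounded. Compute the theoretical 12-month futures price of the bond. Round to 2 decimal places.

PV(coupons) I = 3.59·e^(−0.0823·5/12) + 3.59·e^(−0.0823·6/12)
I = 3.4690 + 3.4453 = 6.9143
F = (S − I)·e^(rT) = (106.13 − 6.9143) · e^(0.0823·12/12)
= 99.2157 · e^0.082300 = 99.2157 × 1.085781 = R$107.73

R$107.73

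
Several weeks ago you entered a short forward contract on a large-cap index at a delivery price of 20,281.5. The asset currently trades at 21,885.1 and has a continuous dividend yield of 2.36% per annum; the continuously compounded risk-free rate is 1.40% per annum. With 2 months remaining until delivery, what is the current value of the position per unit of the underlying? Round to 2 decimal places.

Current fair forward for the remaining 2 months: F = S·e^((r − q)·T), (r − q) = 0.0140 − 0.0236 = -0.0096
F = 21885.1 · e^(-0.0096 × 2/12) = 21885.1 × 0.99840128 = 21850.1119
Value of long forward = (F − K)·e^(−rT) = (21850.1119 − 20281.5) · e^(−0.0140·2/12)
= 1568.6119 × 0.99766939 = 1564.96
Short position value = −(long value) = -1564.96

-1564.96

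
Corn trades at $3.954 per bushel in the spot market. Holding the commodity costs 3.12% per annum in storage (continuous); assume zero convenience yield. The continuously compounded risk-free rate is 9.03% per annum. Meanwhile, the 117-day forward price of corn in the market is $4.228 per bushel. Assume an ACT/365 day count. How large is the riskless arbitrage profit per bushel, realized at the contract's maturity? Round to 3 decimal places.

Fair forward: F* = S·e^(carry·T), with carry = (r + u) = 0.0903 + 0.0312 = 0.1215
F* = 3.954 · e^(0.1215 × 117/365) = 3.954 · e^0.038947 = 3.954 × 1.039715 = $4.1110
Market $4.228 > fair $4.1110: forward overpriced → cash-and-carry (buy spot, short the forward).
At maturity, profit = |F_mkt − F*| = |4.228 − 4.1110| = $0.117 per bushel

$0.117 per bushel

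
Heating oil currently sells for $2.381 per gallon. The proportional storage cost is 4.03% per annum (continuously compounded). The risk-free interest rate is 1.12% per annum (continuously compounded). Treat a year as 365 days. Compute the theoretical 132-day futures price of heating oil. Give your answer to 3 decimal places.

$2.426 per gallon

Net carry = r + u − y = 0.0112 + 0.0403 − 0.0000 = 0.0515
F = S·e^((r+u−y)T) = 2.381 · e^(0.0515 × 132/365) = 2.381 · e^0.018625
= 2.381 × 1.018800 = $2.426 per gallon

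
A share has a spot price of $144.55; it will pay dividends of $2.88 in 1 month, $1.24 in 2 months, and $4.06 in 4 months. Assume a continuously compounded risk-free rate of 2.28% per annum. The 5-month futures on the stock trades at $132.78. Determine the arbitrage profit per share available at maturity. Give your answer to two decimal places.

PV(dividends) I = 2.88·e^(−0.0228·1/12) + 1.24·e^(−0.0228·2/12) + 4.06·e^(−0.0228·4/12) = 8.1391
Fair futures F* = (S − I)·e^(rT) = (144.55 − 8.1391)·e^0.009500 = 136.4109 × 1.009545 = 137.7129
Market $132.78 < fair 137.7129: forward underpriced → reverse cash-and-carry (short the stock, invest proceeds at r, pay the dividends, go long the forward).
Profit at T = |F_mkt − F*| = |132.78 − 137.7129| = $4.93 per share

$4.93 per share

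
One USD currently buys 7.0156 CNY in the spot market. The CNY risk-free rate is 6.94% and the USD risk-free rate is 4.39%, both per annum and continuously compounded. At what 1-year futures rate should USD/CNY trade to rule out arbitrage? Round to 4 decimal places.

7.1968

F = S·e^((r_CNY − r_USD)T) = 7.0156 · e^((0.0694 − 0.0439) × 1)
= 7.0156 · e^0.025500 = 7.0156 × 1.025828
F = 7.1968 CNY per USD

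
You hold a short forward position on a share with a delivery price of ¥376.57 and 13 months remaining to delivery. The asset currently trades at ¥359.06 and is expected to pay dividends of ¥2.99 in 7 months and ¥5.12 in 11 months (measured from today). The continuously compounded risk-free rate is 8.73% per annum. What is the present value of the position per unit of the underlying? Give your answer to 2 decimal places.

PV(remaining dividends) I = 2.99·e^(−0.0873·7/12) + 5.12·e^(−0.0873·11/12) = 7.5678
Current forward F = (S − I)·e^(rT) = (359.06 − 7.5678)·e^(0.0873·13/12) = 351.4922 × 1.099192 = 386.3574
Value (long) = (F − K)·e^(−rT) = (386.3574 − 376.57) × 0.909760 = 8.9042
Short position value = −(long value) = -¥8.90

-¥8.90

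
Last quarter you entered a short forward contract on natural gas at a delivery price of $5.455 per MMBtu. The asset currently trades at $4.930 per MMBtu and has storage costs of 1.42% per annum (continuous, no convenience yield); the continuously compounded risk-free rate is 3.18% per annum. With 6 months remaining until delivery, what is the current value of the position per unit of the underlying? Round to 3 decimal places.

$0.404 per MMBtu

Current fair forward for the remaining 6 months: F = S·e^((r + u)·T), (r + u) = 0.0318 + 0.0142 = 0.0460
F = 4.930 · e^(0.0460 × 6/12) = 4.930 × 1.023267 = 5.0447
Value of long forward = (F − K)·e^(−rT) = (5.0447 − 5.455) · e^(−0.0318·6/12)
= -0.4103 × 0.984226 = -0.404
Short position value = −(long value) = $0.404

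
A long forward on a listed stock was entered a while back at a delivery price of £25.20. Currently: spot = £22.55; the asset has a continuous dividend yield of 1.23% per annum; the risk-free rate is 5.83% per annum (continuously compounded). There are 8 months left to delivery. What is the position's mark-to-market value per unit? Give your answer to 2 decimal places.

Current fair forward for the remaining 8 months: F = S·e^((r − q)·T), (r − q) = 0.0583 − 0.0123 = 0.0460
F = 22.55 · e^(0.0460 × 8/12) = 22.55 × 1.031142 = 23.2523
Value of long forward = (F − K)·e^(−rT) = (23.2523 − 25.20) · e^(−0.0583·8/12)
= -1.9477 × 0.961879 = -1.87

-£1.87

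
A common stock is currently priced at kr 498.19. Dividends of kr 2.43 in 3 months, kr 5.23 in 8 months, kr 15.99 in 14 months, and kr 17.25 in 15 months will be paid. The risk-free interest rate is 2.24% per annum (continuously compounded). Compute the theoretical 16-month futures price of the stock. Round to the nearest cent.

kr 472.16

PV(dividends) I = 2.43·e^(−0.0224·3/12) + 5.23·e^(−0.0224·8/12) + 15.99·e^(−0.0224·14/12) + 17.25·e^(−0.0224·15/12)
I = 2.4164 + 5.1525 + 15.5775 + 16.7737 = 39.9201
F = (S − I)·e^(rT) = (498.19 − 39.9201) · e^(0.0224·16/12)
= 458.2699 · e^0.029867 = 458.2699 × 1.030317 = kr 472.16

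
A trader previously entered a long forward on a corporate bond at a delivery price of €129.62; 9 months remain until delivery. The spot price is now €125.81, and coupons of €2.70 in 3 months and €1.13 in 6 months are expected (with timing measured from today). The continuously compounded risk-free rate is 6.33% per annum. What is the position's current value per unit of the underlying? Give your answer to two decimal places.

-€1.55

PV(remaining coupons) I = 2.70·e^(−0.0633·3/12) + 1.13·e^(−0.0633·6/12) = 3.7524
Current forward F = (S − I)·e^(rT) = (125.81 − 3.7524)·e^(0.0633·9/12) = 122.0576 × 1.048620 = 127.9920
Value (long) = (F − K)·e^(−rT) = (127.9920 − 129.62) × 0.953634 = -1.5525
Value = -€1.55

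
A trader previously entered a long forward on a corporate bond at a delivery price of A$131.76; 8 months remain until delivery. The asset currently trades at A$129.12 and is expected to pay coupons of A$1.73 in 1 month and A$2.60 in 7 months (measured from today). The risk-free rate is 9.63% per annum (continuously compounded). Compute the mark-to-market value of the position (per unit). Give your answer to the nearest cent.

PV(remaining coupons) I = 1.73·e^(−0.0963·1/12) + 2.60·e^(−0.0963·7/12) = 4.1741
Current forward F = (S − I)·e^(rT) = (129.12 − 4.1741)·e^(0.0963·8/12) = 124.9459 × 1.066306 = 133.2306
Value (long) = (F − K)·e^(−rT) = (133.2306 − 131.76) × 0.937817 = 1.3792
Value = A$1.38

A$1.38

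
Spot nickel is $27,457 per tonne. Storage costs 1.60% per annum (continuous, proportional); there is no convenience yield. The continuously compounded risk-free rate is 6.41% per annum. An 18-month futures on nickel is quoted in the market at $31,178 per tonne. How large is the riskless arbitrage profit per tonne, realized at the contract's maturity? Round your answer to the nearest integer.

$216 per tonne

Fair futures: F* = S·e^(carry·T), with carry = (r + u) = 0.0641 + 0.0160 = 0.0801
F* = 27457 · e^(0.0801 × 18/12) = 27457 · e^0.120150 = 27457 × 1.127666 = $30962.3254
Market $31178 > fair $30962.3254: forward overpriced → cash-and-carry (buy spot, short the forward).
At maturity, profit = |F_mkt − F*| = |31178 − 30962.3254| = $216 per tonne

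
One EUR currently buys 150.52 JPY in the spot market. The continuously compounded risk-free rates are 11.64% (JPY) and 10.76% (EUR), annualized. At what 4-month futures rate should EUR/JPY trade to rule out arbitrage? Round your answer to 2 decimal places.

150.96

F = S·e^((r_JPY − r_EUR)T) = 150.52 · e^((0.1164 − 0.1076) × 4/12)
= 150.52 · e^0.002933 = 150.52 × 1.002937
F = 150.96 JPY per EUR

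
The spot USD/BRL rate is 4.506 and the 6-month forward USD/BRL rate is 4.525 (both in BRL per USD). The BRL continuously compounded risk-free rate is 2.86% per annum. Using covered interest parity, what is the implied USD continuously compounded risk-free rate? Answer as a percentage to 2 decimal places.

F = S·e^((r_BRL − r_USD)T) ⇒ r_USD = r_BRL − ln(F/S)/T
ln(4.525/4.506) = 0.004208; /(6/12) = 0.008416
r_USD = 0.0286 − 0.008416 = 0.020184
r_USD = 2.02%

2.02%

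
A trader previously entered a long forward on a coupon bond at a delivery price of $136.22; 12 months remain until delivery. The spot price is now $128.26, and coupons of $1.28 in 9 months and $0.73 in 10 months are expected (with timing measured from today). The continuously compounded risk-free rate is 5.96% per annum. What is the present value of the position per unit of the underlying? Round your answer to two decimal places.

PV(remaining coupons) I = 1.28·e^(−0.0596·9/12) + 0.73·e^(−0.0596·10/12) = 1.9187
Current forward F = (S − I)·e^(rT) = (128.26 − 1.9187)·e^(0.0596·12/12) = 126.3413 × 1.061412 = 134.1002
Value (long) = (F − K)·e^(−rT) = (134.1002 − 136.22) × 0.942141 = -1.9972
Value = -$2.00

-$2.00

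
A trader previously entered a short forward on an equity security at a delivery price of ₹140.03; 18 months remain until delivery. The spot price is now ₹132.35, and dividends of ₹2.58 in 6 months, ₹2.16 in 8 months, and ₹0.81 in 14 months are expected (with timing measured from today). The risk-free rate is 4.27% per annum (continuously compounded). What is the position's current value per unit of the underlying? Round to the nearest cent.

₹4.39

PV(remaining dividends) I = 2.58·e^(−0.0427·6/12) + 2.16·e^(−0.0427·8/12) + 0.81·e^(−0.0427·14/12) = 5.3955
Current forward F = (S − I)·e^(rT) = (132.35 − 5.3955)·e^(0.0427·18/12) = 126.9545 × 1.066146 = 135.3520
Value (long) = (F − K)·e^(−rT) = (135.3520 − 140.03) × 0.937958 = -4.3878
Short position value = −(long value) = ₹4.39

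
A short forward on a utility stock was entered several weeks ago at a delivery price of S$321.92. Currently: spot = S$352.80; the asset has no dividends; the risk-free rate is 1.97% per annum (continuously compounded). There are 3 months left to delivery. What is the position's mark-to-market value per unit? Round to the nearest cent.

Current fair forward for the remaining 3 months: F = S·e^(r·T), r = 0.0197
F = 352.80 · e^(0.0197 × 3/12) = 352.80 × 1.004937 = 354.5418
Value of long forward = (F − K)·e^(−rT) = (354.5418 − 321.92) · e^(−0.0197·3/12)
= 32.6218 × 0.995087 = 32.46
Short position value = −(long value) = -S$32.46

-S$32.46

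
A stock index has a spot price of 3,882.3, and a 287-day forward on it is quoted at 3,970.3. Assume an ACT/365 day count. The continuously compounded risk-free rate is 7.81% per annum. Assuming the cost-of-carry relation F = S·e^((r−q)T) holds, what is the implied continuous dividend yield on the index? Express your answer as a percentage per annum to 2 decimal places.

4.96%

From F = S·e^((r−q)T): (r − q) = ln(F/S)/T
ln(3970.3/3882.3) = ln(1.022667) = 0.022414
(r − q) = 0.022414 / (287/365) = 0.028506
q = r − ln(F/S)/T = 0.0781 − 0.028506 = 0.049594
q = 4.96%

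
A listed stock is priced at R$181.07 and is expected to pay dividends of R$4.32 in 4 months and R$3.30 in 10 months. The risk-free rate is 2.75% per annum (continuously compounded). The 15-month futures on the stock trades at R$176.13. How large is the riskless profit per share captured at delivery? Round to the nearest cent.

R$3.50 per share

PV(dividends) I = 4.32·e^(−0.0275·4/12) + 3.30·e^(−0.0275·10/12) = 7.5058
Fair futures F* = (S − I)·e^(rT) = (181.07 − 7.5058)·e^0.034375 = 173.5642 × 1.034973 = 179.6343
Market R$176.13 < fair 179.6343: forward underpriced → reverse cash-and-carry (short the stock, invest proceeds at r, pay the dividends, go long the forward).
Profit at T = |F_mkt − F*| = |176.13 − 179.6343| = R$3.50 per share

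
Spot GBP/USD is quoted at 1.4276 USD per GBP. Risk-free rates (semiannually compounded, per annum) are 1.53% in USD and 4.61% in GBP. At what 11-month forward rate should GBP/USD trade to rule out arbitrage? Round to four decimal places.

1.3884

By covered interest parity, F = S · (1+r_USD/2)^(2T) / (1+r_GBP/2)^(2T)
= 1.4276 × 1.014070 / 1.042664 = 1.4276 × 0.972576
F = 1.3884 USD per GBP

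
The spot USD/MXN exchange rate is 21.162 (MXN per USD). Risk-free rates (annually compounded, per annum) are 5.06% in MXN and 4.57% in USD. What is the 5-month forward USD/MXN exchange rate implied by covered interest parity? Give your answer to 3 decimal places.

By covered interest parity, F = S · (1+r_MXN)^T / (1+r_USD)^T
= 21.162 × 1.020780 / 1.018794 = 21.162 × 1.001949
F = 21.203 MXN per USD

21.203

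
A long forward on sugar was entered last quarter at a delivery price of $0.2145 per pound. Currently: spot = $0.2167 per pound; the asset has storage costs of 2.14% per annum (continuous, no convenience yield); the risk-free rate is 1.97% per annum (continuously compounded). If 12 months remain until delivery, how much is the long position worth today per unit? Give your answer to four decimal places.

Current fair forward for the remaining 12 months: F = S·e^((r + u)·T), (r + u) = 0.0197 + 0.0214 = 0.0411
F = 0.2167 · e^(0.0411 × 12/12) = 0.2167 × 1.041956 = 0.2258
Value of long forward = (F − K)·e^(−rT) = (0.2258 − 0.2145) · e^(−0.0197·12/12)
= 0.0113 × 0.980493 = 0.0111

$0.0111 per pound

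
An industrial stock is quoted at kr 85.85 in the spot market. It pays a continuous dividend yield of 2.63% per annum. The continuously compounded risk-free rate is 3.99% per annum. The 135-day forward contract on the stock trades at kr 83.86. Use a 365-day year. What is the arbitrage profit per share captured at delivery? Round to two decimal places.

kr 2.42 per share

Fair forward: F* = S·e^(carry·T), with carry = (r − q) = 0.0399 − 0.0263 = 0.0136
F* = 85.85 · e^(0.0136 × 135/365) = 85.85 · e^0.005030 = 85.85 × 1.005043 = kr 86.2829
Market kr 83.86 < fair kr 86.2829: forward underpriced → reverse cash-and-carry (short spot, go long the forward).
At maturity, profit = |F_mkt − F*| = |83.86 − 86.2829| = kr 2.42 per share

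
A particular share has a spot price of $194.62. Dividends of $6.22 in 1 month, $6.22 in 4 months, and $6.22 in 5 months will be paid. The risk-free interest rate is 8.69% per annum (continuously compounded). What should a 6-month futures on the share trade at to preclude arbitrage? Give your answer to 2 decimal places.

PV(dividends) I = 6.22·e^(−0.0869·1/12) + 6.22·e^(−0.0869·4/12) + 6.22·e^(−0.0869·5/12)
I = 6.1751 + 6.0424 + 5.9988 = 18.2163
F = (S − I)·e^(rT) = (194.62 − 18.2163) · e^(0.0869·6/12)
= 176.4037 · e^0.043450 = 176.4037 × 1.044408 = $184.24

$184.24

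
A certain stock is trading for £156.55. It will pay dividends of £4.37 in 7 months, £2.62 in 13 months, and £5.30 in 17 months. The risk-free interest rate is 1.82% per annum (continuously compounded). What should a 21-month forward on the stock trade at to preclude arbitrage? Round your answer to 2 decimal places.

£149.17

PV(dividends) I = 4.37·e^(−0.0182·7/12) + 2.62·e^(−0.0182·13/12) + 5.30·e^(−0.0182·17/12)
I = 4.3239 + 2.5688 + 5.1651 = 12.0578
F = (S − I)·e^(rT) = (156.55 − 12.0578) · e^(0.0182·21/12)
= 144.4922 · e^0.031850 = 144.4922 × 1.032363 = £149.17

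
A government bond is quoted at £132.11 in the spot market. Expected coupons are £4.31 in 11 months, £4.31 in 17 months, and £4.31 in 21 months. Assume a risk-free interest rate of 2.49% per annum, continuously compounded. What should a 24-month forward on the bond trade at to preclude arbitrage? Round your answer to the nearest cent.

PV(coupons) I = 4.31·e^(−0.0249·11/12) + 4.31·e^(−0.0249·17/12) + 4.31·e^(−0.0249·21/12)
I = 4.2127 + 4.1606 + 4.1262 = 12.4995
F = (S − I)·e^(rT) = (132.11 − 12.4995) · e^(0.0249·24/12)
= 119.6105 · e^0.049800 = 119.6105 × 1.051061 = £125.72

£125.72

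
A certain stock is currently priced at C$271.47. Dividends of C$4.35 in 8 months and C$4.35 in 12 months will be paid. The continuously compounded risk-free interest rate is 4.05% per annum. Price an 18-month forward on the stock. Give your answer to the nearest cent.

C$279.53

PV(dividends) I = 4.35·e^(−0.0405·8/12) + 4.35·e^(−0.0405·12/12)
I = 4.2341 + 4.1773 = 8.4114
F = (S − I)·e^(rT) = (271.47 − 8.4114) · e^(0.0405·18/12)
= 263.0586 · e^0.060750 = 263.0586 × 1.062633 = C$279.53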